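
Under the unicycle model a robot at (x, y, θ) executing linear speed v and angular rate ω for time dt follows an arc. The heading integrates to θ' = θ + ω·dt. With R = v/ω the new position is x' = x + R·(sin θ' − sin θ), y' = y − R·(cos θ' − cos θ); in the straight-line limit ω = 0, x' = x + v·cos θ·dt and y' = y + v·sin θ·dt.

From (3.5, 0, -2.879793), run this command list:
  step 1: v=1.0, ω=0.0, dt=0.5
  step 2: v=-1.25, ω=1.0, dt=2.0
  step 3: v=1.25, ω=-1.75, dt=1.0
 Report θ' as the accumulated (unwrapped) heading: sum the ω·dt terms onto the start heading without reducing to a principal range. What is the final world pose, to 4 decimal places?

(3.4562, 0.7967, -2.6298)

step 1: θ'=-2.8798 (straight) → pose (3.0170, -0.1294, -2.8798)
step 2: θ'=-0.8798 (R=-1.2500) → pose (3.6568, 1.8746, -0.8798)
step 3: θ'=-2.6298 (R=-0.7143) → pose (3.4562, 0.7967, -2.6298)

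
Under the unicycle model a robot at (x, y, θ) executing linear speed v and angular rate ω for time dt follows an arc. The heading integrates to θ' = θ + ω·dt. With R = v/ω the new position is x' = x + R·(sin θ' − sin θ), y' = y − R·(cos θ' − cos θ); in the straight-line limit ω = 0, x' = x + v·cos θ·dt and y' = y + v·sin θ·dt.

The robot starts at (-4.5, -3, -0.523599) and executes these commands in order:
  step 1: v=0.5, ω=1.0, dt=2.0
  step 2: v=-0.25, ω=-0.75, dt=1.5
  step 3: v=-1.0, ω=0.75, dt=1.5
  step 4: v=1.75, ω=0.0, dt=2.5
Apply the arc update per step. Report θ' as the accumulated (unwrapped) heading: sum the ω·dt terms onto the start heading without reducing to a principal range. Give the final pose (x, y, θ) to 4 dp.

(-4.4254, 0.3337, 1.4764)

step 1: θ'=1.4764 (R=0.5000) → pose (-3.7522, -2.6141, 1.4764)
step 2: θ'=0.3514 (R=0.3333) → pose (-3.9693, -2.8957, 0.3514)
step 3: θ'=1.4764 (R=-1.3333) → pose (-4.8378, -4.0218, 1.4764)
step 4: θ'=1.4764 (straight) → pose (-4.4254, 0.3337, 1.4764)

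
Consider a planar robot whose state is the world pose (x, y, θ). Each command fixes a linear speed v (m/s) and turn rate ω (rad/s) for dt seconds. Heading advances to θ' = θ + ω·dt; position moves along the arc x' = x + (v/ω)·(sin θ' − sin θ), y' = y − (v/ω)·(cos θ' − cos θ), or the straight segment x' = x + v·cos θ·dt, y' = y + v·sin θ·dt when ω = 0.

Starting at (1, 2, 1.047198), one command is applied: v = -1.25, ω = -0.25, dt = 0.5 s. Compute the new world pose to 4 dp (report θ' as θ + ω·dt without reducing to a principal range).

(0.6545, 1.4796, 0.9222)

θ' = 1.0472 + -0.25·0.5 = 0.9222
R = v/ω = -1.25/-0.25 = 5.0000
x' = 1 + 5.0000·(sin 0.9222 − sin 1.0472) = 0.6545
y' = 2 − 5.0000·(cos 0.9222 − cos 1.0472) = 1.4796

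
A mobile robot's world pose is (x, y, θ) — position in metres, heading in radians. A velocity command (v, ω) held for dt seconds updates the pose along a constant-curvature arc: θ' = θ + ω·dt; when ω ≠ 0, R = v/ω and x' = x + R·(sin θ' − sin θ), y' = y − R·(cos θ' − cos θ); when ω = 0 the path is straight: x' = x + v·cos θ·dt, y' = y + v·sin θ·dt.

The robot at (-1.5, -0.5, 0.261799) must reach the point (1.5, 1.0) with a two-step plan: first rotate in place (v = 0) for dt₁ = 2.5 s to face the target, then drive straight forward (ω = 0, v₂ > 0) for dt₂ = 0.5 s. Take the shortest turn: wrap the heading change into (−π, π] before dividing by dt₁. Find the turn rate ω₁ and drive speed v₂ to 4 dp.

heading to target = atan2(1−-0.5, 1.5−-1.5) = 0.4636
Δθ = wrap(0.4636 − 0.2618) = 0.2018; ω₁ = Δθ/dt₁ = 0.0807
distance = √((1.5−-1.5)² + (1−-0.5)²) = 3.3541; v₂ = distance/dt₂ = 6.7082

ω₁ = 0.0807, v₂ = 6.7082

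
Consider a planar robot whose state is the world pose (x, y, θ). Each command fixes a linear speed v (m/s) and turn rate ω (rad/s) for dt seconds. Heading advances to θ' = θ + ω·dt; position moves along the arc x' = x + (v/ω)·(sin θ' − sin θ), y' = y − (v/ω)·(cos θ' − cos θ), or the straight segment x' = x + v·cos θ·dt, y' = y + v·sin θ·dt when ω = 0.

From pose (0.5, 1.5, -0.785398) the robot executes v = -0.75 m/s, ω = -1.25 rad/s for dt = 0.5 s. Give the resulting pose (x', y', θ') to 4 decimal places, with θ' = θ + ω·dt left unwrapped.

θ' = -0.7854 + -1.25·0.5 = -1.4104
R = v/ω = -0.75/-1.25 = 0.6000
x' = 0.5 + 0.6000·(sin -1.4104 − sin -0.7854) = 0.3320
y' = 1.5 − 0.6000·(cos -1.4104 − cos -0.7854) = 1.8284

(0.3320, 1.8284, -1.4104)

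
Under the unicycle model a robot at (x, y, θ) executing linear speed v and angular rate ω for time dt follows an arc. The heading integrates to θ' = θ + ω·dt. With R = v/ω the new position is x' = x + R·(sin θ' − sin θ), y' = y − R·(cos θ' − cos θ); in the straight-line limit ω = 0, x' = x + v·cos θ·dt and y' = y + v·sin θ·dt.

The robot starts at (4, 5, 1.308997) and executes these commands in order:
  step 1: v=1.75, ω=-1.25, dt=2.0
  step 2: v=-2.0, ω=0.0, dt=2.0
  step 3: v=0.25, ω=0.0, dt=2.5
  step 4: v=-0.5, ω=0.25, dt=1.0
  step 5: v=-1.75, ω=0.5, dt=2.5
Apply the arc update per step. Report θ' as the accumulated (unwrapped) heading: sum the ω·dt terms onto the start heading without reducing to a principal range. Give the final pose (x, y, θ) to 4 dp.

(1.2673, 10.0005, 0.3090)

step 1: θ'=-1.1910 (R=-1.4000) → pose (6.6525, 5.1567, -1.1910)
step 2: θ'=-1.1910 (straight) → pose (5.1696, 8.8716, -1.1910)
step 3: θ'=-1.1910 (straight) → pose (5.4013, 8.2912, -1.1910)
step 4: θ'=-0.9410 (R=-2.0000) → pose (5.1601, 8.7277, -0.9410)
step 5: θ'=0.3090 (R=-3.5000) → pose (1.2673, 10.0005, 0.3090)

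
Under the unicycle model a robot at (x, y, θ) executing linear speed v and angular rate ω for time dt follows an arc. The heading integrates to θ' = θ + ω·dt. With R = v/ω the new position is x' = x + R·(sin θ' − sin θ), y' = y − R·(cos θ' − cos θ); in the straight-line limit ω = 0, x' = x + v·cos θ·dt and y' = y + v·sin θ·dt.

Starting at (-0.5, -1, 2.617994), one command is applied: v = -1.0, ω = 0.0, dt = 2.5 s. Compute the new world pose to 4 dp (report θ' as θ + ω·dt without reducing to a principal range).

θ' = 2.6180 + 0.0·2.5 = 2.6180
ω = 0 → straight: x' = -0.5 + -1.0·cos(2.6180)·2.5 = 1.6651
y' = -1 + -1.0·sin(2.6180)·2.5 = -2.2500

(1.6651, -2.2500, 2.6180)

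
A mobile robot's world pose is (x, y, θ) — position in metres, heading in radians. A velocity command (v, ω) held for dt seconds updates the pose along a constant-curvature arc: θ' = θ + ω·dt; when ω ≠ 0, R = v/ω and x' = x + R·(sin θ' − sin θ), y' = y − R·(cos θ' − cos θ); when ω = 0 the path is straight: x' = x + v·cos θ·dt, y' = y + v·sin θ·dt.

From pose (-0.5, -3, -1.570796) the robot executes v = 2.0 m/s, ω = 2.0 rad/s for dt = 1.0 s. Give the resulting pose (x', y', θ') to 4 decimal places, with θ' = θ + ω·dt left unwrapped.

(0.9161, -3.9093, 0.4292)

θ' = -1.5708 + 2.0·1.0 = 0.4292
R = v/ω = 2.0/2.0 = 1.0000
x' = -0.5 + 1.0000·(sin 0.4292 − sin -1.5708) = 0.9161
y' = -3 − 1.0000·(cos 0.4292 − cos -1.5708) = -3.9093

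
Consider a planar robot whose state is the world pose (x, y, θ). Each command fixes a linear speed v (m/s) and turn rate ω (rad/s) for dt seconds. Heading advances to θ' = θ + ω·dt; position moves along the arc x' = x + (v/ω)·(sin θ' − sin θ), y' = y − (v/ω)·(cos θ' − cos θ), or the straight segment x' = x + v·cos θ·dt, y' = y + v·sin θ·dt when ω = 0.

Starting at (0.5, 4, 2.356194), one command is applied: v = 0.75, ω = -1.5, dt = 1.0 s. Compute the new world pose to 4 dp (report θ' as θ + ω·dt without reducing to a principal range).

(0.4759, 4.6812, 0.8562)

θ' = 2.3562 + -1.5·1.0 = 0.8562
R = v/ω = 0.75/-1.5 = -0.5000
x' = 0.5 + -0.5000·(sin 0.8562 − sin 2.3562) = 0.4759
y' = 4 − -0.5000·(cos 0.8562 − cos 2.3562) = 4.6812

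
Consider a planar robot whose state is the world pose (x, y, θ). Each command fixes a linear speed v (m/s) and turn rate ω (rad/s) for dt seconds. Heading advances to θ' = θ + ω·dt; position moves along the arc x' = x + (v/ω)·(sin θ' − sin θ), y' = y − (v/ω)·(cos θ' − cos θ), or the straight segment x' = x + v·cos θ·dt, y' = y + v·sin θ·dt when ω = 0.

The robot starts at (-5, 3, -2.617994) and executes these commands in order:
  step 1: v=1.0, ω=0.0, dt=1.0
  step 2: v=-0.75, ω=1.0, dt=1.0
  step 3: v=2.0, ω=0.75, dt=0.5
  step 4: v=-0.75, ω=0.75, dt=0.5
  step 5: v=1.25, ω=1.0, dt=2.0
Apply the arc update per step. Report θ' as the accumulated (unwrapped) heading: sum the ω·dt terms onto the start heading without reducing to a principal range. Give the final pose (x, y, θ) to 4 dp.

(-3.4512, 2.7310, 1.1320)

step 1: θ'=-2.6180 (straight) → pose (-5.8660, 2.5000, -2.6180)
step 2: θ'=-1.6180 (R=-0.7500) → pose (-5.4919, 3.1141, -1.6180)
step 3: θ'=-1.2430 (R=2.6667) → pose (-5.3528, 2.1298, -1.2430)
step 4: θ'=-0.8680 (R=-1.0000) → pose (-5.5366, 2.4541, -0.8680)
step 5: θ'=1.1320 (R=1.2500) → pose (-3.4512, 2.7310, 1.1320)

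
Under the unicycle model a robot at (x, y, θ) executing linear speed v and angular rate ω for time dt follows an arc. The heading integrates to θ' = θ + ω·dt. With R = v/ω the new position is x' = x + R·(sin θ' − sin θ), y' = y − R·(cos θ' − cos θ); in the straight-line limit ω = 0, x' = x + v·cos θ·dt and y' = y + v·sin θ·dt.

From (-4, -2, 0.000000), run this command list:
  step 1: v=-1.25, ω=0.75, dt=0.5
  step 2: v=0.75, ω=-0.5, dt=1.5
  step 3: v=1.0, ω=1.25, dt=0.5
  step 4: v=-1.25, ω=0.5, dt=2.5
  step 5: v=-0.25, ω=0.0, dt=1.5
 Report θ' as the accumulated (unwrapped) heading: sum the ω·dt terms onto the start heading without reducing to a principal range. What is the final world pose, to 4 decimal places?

step 1: θ'=0.3750 (R=-1.6667) → pose (-4.6105, -2.1158, 0.3750)
step 2: θ'=-0.3750 (R=-1.5000) → pose (-3.5116, -2.1158, -0.3750)
step 3: θ'=0.2500 (R=0.8000) → pose (-3.0207, -2.1465, 0.2500)
step 4: θ'=1.5000 (R=-2.5000) → pose (-4.8959, -4.3920, 1.5000)
step 5: θ'=1.5000 (straight) → pose (-4.9224, -4.7660, 1.5000)

(-4.9224, -4.7660, 1.5000)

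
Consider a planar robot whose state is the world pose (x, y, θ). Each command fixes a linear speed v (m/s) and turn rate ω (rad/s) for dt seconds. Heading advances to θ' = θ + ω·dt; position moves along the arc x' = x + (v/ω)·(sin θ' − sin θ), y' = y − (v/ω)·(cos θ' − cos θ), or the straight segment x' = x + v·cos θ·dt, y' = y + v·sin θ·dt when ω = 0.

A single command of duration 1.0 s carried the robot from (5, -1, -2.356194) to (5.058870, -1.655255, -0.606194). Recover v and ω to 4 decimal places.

v = 0.7500, ω = 1.7500

Δθ = -0.606194 − -2.356194 = 1.750000
ω = Δθ/dt = 1.750000/1.0 = 1.7500
R = −Δy/(cos θ' − cos θ) = 0.4286
v = R·ω = 0.4286·1.7500 = 0.7500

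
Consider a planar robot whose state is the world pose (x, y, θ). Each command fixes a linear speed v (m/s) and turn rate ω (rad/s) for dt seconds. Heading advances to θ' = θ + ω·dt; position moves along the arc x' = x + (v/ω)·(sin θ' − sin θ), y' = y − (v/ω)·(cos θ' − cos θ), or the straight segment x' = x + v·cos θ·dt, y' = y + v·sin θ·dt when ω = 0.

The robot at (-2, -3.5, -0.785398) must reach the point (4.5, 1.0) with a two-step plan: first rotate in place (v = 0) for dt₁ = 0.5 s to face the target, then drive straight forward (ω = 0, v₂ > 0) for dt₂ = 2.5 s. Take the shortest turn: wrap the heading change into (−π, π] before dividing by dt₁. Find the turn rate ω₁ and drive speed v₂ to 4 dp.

heading to target = atan2(1−-3.5, 4.5−-2) = 0.6055
Δθ = wrap(0.6055 − -0.7854) = 1.3909; ω₁ = Δθ/dt₁ = 2.7819
distance = √((4.5−-2)² + (1−-3.5)²) = 7.9057; v₂ = distance/dt₂ = 3.1623

ω₁ = 2.7819, v₂ = 3.1623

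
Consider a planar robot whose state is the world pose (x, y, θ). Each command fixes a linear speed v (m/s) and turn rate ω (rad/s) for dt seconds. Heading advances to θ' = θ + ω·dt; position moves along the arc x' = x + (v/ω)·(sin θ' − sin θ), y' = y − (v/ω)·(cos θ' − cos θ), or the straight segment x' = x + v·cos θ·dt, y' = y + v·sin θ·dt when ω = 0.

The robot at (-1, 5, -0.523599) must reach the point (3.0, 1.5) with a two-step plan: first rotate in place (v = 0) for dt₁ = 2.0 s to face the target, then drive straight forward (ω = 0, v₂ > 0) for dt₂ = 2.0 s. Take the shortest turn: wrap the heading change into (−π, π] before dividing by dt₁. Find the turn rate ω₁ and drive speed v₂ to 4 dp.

ω₁ = -0.0976, v₂ = 2.6575

heading to target = atan2(1.5−5, 3−-1) = -0.7188
Δθ = wrap(-0.7188 − -0.5236) = -0.1952; ω₁ = Δθ/dt₁ = -0.0976
distance = √((3−-1)² + (1.5−5)²) = 5.3151; v₂ = distance/dt₂ = 2.6575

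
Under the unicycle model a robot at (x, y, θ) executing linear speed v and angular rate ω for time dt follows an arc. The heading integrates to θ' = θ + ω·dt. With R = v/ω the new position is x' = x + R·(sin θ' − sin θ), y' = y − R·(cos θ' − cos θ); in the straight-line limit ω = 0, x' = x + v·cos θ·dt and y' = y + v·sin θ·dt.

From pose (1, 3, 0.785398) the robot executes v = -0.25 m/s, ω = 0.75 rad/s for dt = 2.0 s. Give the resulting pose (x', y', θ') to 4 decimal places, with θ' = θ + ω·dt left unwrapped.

θ' = 0.7854 + 0.75·2.0 = 2.2854
R = v/ω = -0.25/0.75 = -0.3333
x' = 1 + -0.3333·(sin 2.2854 − sin 0.7854) = 0.9839
y' = 3 − -0.3333·(cos 2.2854 − cos 0.7854) = 2.5459

(0.9839, 2.5459, 2.2854)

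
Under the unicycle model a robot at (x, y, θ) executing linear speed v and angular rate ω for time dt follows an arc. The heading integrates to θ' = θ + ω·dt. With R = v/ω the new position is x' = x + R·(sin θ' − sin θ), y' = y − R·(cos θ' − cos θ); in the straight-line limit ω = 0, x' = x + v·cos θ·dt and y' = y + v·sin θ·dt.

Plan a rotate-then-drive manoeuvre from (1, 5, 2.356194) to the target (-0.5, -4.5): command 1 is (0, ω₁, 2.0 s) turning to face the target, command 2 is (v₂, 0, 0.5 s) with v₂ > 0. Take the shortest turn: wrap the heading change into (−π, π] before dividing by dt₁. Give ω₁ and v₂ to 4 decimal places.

ω₁ = 1.0998, v₂ = 19.2354

heading to target = atan2(-4.5−5, -0.5−1) = -1.7274
Δθ = wrap(-1.7274 − 2.3562) = 2.1996; ω₁ = Δθ/dt₁ = 1.0998
distance = √((-0.5−1)² + (-4.5−5)²) = 9.6177; v₂ = distance/dt₂ = 19.2354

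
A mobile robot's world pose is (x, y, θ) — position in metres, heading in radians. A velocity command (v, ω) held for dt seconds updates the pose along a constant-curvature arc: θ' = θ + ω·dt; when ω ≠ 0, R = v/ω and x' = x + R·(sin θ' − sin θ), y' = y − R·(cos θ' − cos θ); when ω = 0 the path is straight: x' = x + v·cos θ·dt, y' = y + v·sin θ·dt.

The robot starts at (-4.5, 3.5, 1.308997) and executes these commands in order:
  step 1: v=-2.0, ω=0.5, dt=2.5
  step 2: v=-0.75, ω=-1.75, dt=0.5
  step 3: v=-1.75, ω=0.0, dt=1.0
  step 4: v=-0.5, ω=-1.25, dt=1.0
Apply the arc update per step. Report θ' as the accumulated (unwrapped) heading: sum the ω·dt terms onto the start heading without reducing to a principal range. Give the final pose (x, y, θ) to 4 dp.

(-2.6786, -3.3318, 0.4340)

step 1: θ'=2.5590 (R=-4.0000) → pose (-2.8371, -0.8754, 2.5590)
step 2: θ'=1.6840 (R=0.4286) → pose (-2.6470, -1.1849, 1.6840)
step 3: θ'=1.6840 (straight) → pose (-2.4494, -2.9237, 1.6840)
step 4: θ'=0.4340 (R=0.4000) → pose (-2.6786, -3.3318, 0.4340)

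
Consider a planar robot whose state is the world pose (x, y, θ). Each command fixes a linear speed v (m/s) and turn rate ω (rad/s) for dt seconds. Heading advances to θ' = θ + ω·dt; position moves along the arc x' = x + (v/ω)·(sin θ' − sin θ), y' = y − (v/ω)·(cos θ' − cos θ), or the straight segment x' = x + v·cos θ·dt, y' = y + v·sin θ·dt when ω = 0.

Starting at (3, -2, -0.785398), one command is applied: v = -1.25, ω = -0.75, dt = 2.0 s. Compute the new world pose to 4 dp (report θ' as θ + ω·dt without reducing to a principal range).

(2.9196, 0.2707, -2.2854)

θ' = -0.7854 + -0.75·2.0 = -2.2854
R = v/ω = -1.25/-0.75 = 1.6667
x' = 3 + 1.6667·(sin -2.2854 − sin -0.7854) = 2.9196
y' = -2 − 1.6667·(cos -2.2854 − cos -0.7854) = 0.2707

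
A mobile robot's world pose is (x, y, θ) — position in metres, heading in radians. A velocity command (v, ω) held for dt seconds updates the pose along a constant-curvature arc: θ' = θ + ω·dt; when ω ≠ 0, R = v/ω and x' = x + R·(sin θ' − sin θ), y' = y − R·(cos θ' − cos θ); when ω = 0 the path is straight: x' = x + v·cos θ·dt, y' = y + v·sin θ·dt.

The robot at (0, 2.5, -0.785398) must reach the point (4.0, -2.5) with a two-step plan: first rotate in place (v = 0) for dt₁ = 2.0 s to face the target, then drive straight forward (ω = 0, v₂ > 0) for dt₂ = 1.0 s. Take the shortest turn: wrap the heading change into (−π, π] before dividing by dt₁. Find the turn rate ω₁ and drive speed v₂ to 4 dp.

heading to target = atan2(-2.5−2.5, 4−0) = -0.8961
Δθ = wrap(-0.8961 − -0.7854) = -0.1107; ω₁ = Δθ/dt₁ = -0.0553
distance = √((4−0)² + (-2.5−2.5)²) = 6.4031; v₂ = distance/dt₂ = 6.4031

ω₁ = -0.0553, v₂ = 6.4031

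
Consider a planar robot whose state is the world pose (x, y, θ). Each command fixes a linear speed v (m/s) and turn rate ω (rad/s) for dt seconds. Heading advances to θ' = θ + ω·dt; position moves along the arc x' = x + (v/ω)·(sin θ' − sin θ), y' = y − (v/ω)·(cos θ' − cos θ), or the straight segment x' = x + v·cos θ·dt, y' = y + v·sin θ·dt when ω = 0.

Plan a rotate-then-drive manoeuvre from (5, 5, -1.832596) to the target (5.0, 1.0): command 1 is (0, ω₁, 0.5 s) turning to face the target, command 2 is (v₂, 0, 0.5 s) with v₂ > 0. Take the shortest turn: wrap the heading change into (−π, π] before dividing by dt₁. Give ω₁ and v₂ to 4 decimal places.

heading to target = atan2(1−5, 5−5) = -1.5708
Δθ = wrap(-1.5708 − -1.8326) = 0.2618; ω₁ = Δθ/dt₁ = 0.5236
distance = √((5−5)² + (1−5)²) = 4.0000; v₂ = distance/dt₂ = 8.0000

ω₁ = 0.5236, v₂ = 8.0000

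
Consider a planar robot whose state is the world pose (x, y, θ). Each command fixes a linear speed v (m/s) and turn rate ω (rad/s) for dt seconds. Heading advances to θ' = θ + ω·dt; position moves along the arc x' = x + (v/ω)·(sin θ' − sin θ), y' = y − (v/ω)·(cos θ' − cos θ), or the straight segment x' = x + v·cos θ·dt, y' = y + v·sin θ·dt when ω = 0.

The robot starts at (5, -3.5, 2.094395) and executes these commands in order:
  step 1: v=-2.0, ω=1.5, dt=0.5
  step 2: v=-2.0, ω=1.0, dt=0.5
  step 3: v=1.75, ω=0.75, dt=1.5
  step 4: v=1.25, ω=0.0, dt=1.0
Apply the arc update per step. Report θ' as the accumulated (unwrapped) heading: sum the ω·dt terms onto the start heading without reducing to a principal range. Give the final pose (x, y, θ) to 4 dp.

(4.6572, -7.0923, 4.4694)

step 1: θ'=2.8444 (R=-1.3333) → pose (5.7642, -4.1082, 2.8444)
step 2: θ'=3.3444 (R=-2.0000) → pose (6.7528, -4.1549, 3.3444)
step 3: θ'=4.4694 (R=2.3333) → pose (4.9579, -5.8790, 4.4694)
step 4: θ'=4.4694 (straight) → pose (4.6572, -7.0923, 4.4694)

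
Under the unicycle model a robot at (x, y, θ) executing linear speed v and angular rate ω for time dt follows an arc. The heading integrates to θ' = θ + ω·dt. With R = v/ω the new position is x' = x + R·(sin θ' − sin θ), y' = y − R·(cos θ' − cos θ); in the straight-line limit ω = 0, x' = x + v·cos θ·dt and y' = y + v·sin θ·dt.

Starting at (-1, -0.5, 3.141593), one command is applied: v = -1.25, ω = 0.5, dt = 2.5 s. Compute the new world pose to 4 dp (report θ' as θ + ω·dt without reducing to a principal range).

θ' = 3.1416 + 0.5·2.5 = 4.3916
R = v/ω = -1.25/0.5 = -2.5000
x' = -1 + -2.5000·(sin 4.3916 − sin 3.1416) = 1.3725
y' = -0.5 − -2.5000·(cos 4.3916 − cos 3.1416) = 1.2117

(1.3725, 1.2117, 4.3916)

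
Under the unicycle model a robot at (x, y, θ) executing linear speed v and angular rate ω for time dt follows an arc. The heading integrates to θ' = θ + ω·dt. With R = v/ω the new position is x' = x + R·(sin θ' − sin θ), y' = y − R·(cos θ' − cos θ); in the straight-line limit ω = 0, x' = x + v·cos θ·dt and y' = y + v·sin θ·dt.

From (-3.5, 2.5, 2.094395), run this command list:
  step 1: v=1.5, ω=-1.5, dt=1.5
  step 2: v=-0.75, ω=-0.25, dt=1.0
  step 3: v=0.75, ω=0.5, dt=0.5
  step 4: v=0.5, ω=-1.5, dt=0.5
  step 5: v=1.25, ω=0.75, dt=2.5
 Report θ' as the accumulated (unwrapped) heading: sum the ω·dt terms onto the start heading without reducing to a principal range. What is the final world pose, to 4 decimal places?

step 1: θ'=-0.1556 (R=-1.0000) → pose (-2.4790, 3.9879, -0.1556)
step 2: θ'=-0.4056 (R=3.0000) → pose (-3.1978, 4.1951, -0.4056)
step 3: θ'=-0.1556 (R=1.5000) → pose (-2.8384, 4.0915, -0.1556)
step 4: θ'=-0.9056 (R=-0.3333) → pose (-2.6278, 3.9679, -0.9056)
step 5: θ'=0.9694 (R=1.6667) → pose (0.0578, 4.0536, 0.9694)

(0.0578, 4.0536, 0.9694)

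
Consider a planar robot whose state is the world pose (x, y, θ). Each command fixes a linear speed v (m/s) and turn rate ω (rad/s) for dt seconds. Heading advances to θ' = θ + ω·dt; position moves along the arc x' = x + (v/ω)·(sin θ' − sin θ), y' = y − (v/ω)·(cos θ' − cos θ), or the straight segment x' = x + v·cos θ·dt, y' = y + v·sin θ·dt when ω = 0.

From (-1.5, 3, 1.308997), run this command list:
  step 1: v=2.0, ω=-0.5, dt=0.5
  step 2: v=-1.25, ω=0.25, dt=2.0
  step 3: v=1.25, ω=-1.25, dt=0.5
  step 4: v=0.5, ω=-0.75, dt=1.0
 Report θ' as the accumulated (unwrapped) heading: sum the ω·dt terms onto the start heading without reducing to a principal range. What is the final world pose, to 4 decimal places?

step 1: θ'=1.0590 (R=-4.0000) → pose (-1.1238, 3.9237, 1.0590)
step 2: θ'=1.5590 (R=-5.0000) → pose (-1.7641, 1.5340, 1.5590)
step 3: θ'=0.9340 (R=-1.0000) → pose (-1.5682, 2.1168, 0.9340)
step 4: θ'=0.1840 (R=-0.6667) → pose (-1.1541, 2.3758, 0.1840)

(-1.1541, 2.3758, 0.1840)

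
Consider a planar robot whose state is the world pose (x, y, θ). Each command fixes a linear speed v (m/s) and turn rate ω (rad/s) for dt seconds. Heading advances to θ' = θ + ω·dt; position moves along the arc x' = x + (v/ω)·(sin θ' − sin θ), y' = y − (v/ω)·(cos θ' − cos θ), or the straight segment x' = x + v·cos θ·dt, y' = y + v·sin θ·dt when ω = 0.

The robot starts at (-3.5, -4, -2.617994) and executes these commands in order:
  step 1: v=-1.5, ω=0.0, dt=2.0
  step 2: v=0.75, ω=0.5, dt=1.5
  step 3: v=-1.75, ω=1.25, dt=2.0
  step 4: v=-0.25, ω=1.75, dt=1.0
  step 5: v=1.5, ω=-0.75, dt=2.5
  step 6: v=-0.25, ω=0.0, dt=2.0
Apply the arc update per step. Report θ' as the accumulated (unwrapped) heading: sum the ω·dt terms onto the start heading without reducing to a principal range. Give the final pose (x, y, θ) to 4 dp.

step 1: θ'=-2.6180 (straight) → pose (-0.9019, -2.5000, -2.6180)
step 2: θ'=-1.8680 (R=1.5000) → pose (-1.5862, -3.3598, -1.8680)
step 3: θ'=0.6320 (R=-1.4000) → pose (-3.7519, -1.8202, 0.6320)
step 4: θ'=2.3820 (R=-0.1429) → pose (-3.7658, -2.0391, 2.3820)
step 5: θ'=0.5070 (R=-2.0000) → pose (-3.3597, 1.1596, 0.5070)
step 6: θ'=0.5070 (straight) → pose (-3.7968, 0.9168, 0.5070)

(-3.7968, 0.9168, 0.5070)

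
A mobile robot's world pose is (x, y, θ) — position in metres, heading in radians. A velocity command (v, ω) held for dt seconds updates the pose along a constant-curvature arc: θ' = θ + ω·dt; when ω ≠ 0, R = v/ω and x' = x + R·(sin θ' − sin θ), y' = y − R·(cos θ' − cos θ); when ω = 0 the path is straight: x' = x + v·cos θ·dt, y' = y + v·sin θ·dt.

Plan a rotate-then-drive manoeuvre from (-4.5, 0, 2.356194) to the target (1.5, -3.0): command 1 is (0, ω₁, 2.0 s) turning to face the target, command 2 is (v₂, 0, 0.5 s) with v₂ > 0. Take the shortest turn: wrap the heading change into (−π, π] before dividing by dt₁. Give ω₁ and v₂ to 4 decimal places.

heading to target = atan2(-3−0, 1.5−-4.5) = -0.4636
Δθ = wrap(-0.4636 − 2.3562) = -2.8198; ω₁ = Δθ/dt₁ = -1.4099
distance = √((1.5−-4.5)² + (-3−0)²) = 6.7082; v₂ = distance/dt₂ = 13.4164

ω₁ = -1.4099, v₂ = 13.4164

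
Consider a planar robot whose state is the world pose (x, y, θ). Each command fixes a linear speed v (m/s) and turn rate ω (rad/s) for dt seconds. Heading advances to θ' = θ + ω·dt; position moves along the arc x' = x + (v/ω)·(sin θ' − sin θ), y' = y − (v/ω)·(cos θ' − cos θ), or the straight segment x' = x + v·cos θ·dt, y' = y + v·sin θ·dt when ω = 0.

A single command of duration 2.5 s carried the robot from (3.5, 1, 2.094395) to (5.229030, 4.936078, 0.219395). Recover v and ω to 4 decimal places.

v = 2.0000, ω = -0.7500

Δθ = 0.219395 − 2.094395 = -1.875000
ω = Δθ/dt = -1.875000/2.5 = -0.7500
R = −Δy/(cos θ' − cos θ) = -2.6667
v = R·ω = -2.6667·-0.7500 = 2.0000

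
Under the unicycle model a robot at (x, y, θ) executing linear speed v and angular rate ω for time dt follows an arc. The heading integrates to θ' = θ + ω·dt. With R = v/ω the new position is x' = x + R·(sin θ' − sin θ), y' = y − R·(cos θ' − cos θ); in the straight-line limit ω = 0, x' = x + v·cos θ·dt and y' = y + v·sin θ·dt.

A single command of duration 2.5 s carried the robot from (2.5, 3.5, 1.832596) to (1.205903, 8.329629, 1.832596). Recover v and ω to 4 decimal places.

Δθ = 1.832596 − 1.832596 = 0.000000
ω = Δθ/dt = 0.000000/2.5 = 0.0000
ω = 0 → v = (Δx·cos θ + Δy·sin θ)/dt = 2.0000

v = 2.0000, ω = 0.0000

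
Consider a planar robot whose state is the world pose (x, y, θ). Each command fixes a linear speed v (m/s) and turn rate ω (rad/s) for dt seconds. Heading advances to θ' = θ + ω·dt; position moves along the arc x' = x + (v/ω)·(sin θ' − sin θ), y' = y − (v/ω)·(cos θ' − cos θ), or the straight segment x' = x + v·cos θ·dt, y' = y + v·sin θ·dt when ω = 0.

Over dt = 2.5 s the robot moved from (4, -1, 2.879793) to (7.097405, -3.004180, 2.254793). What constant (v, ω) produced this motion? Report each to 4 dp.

v = -1.5000, ω = -0.2500

Δθ = 2.254793 − 2.879793 = -0.625000
ω = Δθ/dt = -0.625000/2.5 = -0.2500
R = Δx/(sin θ' − sin θ) = 6.0000
v = R·ω = 6.0000·-0.2500 = -1.5000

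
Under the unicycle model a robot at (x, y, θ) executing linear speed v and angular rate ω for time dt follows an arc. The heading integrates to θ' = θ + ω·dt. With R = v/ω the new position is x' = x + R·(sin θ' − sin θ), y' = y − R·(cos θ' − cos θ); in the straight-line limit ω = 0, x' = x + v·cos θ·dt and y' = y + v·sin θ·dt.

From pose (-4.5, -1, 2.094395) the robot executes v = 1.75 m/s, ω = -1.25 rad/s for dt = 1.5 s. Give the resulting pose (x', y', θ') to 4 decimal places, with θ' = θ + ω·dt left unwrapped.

θ' = 2.0944 + -1.25·1.5 = 0.2194
R = v/ω = 1.75/-1.25 = -1.4000
x' = -4.5 + -1.4000·(sin 0.2194 − sin 2.0944) = -3.5923
y' = -1 − -1.4000·(cos 0.2194 − cos 2.0944) = 1.0664

(-3.5923, 1.0664, 0.2194)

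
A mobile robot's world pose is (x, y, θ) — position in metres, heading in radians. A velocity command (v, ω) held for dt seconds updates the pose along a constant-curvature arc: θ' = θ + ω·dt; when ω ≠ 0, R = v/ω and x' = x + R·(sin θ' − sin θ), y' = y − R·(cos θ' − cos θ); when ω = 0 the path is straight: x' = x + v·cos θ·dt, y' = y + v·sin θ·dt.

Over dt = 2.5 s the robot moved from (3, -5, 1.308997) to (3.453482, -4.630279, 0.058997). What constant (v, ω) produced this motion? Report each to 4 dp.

v = 0.2500, ω = -0.5000

Δθ = 0.058997 − 1.308997 = -1.250000
ω = Δθ/dt = -1.250000/2.5 = -0.5000
R = Δx/(sin θ' − sin θ) = -0.5000
v = R·ω = -0.5000·-0.5000 = 0.2500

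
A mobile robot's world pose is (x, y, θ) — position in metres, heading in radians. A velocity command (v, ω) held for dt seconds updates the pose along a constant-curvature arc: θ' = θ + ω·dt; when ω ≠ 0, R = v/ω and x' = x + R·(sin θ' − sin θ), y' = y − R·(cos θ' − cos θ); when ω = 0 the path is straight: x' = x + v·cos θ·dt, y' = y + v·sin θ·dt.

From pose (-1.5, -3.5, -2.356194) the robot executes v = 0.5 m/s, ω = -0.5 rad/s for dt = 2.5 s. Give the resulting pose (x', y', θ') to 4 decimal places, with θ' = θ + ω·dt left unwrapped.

(-2.6552, -3.6869, -3.6062)

θ' = -2.3562 + -0.5·2.5 = -3.6062
R = v/ω = 0.5/-0.5 = -1.0000
x' = -1.5 + -1.0000·(sin -3.6062 − sin -2.3562) = -2.6552
y' = -3.5 − -1.0000·(cos -3.6062 − cos -2.3562) = -3.6869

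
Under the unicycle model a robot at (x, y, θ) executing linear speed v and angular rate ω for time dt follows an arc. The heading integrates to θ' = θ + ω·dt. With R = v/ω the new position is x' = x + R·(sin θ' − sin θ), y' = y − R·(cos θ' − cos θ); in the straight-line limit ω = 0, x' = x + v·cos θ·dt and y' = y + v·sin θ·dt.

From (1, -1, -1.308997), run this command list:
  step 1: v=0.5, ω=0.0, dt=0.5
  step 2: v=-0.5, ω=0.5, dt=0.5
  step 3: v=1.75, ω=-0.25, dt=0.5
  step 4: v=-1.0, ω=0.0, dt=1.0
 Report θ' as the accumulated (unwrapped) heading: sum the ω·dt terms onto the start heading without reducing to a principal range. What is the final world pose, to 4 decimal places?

step 1: θ'=-1.3090 (straight) → pose (1.0647, -1.2415, -1.3090)
step 2: θ'=-1.0590 (R=-1.0000) → pose (0.9706, -1.0106, -1.0590)
step 3: θ'=-1.1840 (R=-7.0000) → pose (1.3504, -1.7982, -1.1840)
step 4: θ'=-1.1840 (straight) → pose (0.9732, -0.8721, -1.1840)

(0.9732, -0.8721, -1.1840)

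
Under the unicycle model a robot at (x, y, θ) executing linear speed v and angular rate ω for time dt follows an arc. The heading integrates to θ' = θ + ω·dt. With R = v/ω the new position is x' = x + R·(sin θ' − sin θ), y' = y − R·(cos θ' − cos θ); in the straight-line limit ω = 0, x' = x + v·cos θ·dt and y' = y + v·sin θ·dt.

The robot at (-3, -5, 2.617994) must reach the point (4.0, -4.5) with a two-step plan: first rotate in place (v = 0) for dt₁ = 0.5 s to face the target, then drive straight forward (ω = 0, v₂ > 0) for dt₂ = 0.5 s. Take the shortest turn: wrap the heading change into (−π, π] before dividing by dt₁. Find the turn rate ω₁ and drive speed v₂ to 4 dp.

heading to target = atan2(-4.5−-5, 4−-3) = 0.0713
Δθ = wrap(0.0713 − 2.6180) = -2.5467; ω₁ = Δθ/dt₁ = -5.0934
distance = √((4−-3)² + (-4.5−-5)²) = 7.0178; v₂ = distance/dt₂ = 14.0357

ω₁ = -5.0934, v₂ = 14.0357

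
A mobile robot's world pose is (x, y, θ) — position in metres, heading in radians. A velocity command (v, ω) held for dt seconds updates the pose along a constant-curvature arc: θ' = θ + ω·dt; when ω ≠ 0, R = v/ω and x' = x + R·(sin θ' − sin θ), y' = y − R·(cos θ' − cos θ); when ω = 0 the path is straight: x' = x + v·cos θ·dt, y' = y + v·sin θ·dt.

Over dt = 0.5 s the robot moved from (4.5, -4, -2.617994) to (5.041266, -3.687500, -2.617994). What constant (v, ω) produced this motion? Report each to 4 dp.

v = -1.2500, ω = 0.0000

Δθ = -2.617994 − -2.617994 = 0.000000
ω = Δθ/dt = 0.000000/0.5 = 0.0000
ω = 0 → v = (Δx·cos θ + Δy·sin θ)/dt = -1.2500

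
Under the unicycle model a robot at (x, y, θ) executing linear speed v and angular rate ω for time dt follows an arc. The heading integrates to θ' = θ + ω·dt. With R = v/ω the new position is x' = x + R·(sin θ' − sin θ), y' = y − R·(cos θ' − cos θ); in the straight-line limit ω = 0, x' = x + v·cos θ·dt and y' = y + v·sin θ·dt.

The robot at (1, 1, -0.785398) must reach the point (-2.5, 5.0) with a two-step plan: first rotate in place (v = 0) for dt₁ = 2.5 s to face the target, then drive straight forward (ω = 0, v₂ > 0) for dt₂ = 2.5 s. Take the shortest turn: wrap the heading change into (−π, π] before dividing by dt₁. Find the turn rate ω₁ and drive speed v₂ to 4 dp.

heading to target = atan2(5−1, -2.5−1) = 2.2896
Δθ = wrap(2.2896 − -0.7854) = 3.0750; ω₁ = Δθ/dt₁ = 1.2300
distance = √((-2.5−1)² + (5−1)²) = 5.3151; v₂ = distance/dt₂ = 2.1260

ω₁ = 1.2300, v₂ = 2.1260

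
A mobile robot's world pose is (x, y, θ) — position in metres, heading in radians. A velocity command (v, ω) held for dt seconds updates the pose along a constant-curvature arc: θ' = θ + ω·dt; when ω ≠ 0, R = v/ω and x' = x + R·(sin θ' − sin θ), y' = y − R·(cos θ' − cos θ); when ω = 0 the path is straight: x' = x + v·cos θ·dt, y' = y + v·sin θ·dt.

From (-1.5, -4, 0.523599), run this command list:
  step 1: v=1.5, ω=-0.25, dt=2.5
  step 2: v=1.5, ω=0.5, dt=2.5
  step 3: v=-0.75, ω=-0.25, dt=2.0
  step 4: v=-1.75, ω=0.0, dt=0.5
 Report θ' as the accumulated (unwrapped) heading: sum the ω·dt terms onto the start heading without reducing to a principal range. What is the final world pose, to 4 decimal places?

step 1: θ'=-0.1014 (R=-6.0000) → pose (2.1074, -3.2270, -0.1014)
step 2: θ'=1.1486 (R=3.0000) → pose (5.1476, -1.4717, 1.1486)
step 3: θ'=0.6486 (R=3.0000) → pose (4.2233, -2.6332, 0.6486)
step 4: θ'=0.6486 (straight) → pose (3.5259, -3.1617, 0.6486)

(3.5259, -3.1617, 0.6486)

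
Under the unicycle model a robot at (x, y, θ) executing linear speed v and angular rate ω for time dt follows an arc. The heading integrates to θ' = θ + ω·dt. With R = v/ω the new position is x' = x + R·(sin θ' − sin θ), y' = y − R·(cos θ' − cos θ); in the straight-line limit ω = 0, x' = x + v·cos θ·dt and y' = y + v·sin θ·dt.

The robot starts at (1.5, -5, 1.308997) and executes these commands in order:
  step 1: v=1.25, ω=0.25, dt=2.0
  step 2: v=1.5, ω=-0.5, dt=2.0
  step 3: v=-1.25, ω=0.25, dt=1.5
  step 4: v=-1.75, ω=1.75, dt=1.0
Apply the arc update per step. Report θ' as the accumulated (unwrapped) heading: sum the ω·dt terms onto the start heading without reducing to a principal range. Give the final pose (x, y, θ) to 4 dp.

step 1: θ'=1.8090 (R=5.0000) → pose (1.5292, -2.5261, 1.8090)
step 2: θ'=0.8090 (R=-3.0000) → pose (2.2737, 0.2524, 0.8090)
step 3: θ'=1.1840 (R=-5.0000) → pose (1.2611, -1.3126, 1.1840)
step 4: θ'=2.9340 (R=-1.0000) → pose (1.9811, -2.6683, 2.9340)

(1.9811, -2.6683, 2.9340)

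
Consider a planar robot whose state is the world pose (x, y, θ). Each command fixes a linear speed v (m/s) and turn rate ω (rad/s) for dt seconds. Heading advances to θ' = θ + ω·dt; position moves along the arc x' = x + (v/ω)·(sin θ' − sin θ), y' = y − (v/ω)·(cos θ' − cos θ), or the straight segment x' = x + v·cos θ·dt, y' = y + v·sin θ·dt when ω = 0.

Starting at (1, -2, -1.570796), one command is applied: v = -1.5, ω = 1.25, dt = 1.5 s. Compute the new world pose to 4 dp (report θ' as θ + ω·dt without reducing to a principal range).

θ' = -1.5708 + 1.25·1.5 = 0.3042
R = v/ω = -1.5/1.25 = -1.2000
x' = 1 + -1.2000·(sin 0.3042 − sin -1.5708) = -0.5594
y' = -2 − -1.2000·(cos 0.3042 − cos -1.5708) = -0.8551

(-0.5594, -0.8551, 0.3042)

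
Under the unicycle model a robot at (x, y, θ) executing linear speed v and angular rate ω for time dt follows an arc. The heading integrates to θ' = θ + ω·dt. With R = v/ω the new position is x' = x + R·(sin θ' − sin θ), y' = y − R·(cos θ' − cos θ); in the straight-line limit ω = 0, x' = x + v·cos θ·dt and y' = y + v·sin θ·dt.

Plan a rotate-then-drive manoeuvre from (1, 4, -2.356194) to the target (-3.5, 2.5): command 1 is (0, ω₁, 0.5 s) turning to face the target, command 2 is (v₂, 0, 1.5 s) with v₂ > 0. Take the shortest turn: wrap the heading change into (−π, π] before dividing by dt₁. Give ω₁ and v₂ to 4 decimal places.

ω₁ = -0.9273, v₂ = 3.1623

heading to target = atan2(2.5−4, -3.5−1) = -2.8198
Δθ = wrap(-2.8198 − -2.3562) = -0.4636; ω₁ = Δθ/dt₁ = -0.9273
distance = √((-3.5−1)² + (2.5−4)²) = 4.7434; v₂ = distance/dt₂ = 3.1623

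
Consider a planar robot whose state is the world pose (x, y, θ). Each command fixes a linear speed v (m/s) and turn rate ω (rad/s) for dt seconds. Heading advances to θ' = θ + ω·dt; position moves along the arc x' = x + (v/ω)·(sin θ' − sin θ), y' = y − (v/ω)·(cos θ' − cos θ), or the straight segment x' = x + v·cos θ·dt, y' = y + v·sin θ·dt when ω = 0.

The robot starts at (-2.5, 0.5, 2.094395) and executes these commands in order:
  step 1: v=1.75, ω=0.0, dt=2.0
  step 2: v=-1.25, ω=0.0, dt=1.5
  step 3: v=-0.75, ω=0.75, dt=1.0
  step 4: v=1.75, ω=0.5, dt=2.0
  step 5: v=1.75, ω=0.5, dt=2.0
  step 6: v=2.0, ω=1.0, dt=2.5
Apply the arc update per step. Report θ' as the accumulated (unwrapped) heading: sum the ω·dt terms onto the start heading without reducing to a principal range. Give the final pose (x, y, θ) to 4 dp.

(-3.5053, -3.0685, 7.3444)

step 1: θ'=2.0944 (straight) → pose (-4.2500, 3.5311, 2.0944)
step 2: θ'=2.0944 (straight) → pose (-3.3125, 1.9073, 2.0944)
step 3: θ'=2.8444 (R=-1.0000) → pose (-2.7393, 1.4511, 2.8444)
step 4: θ'=3.8444 (R=3.5000) → pose (-6.0265, 0.7752, 3.8444)
step 5: θ'=4.8444 (R=3.5000) → pose (-7.2338, -2.3561, 4.8444)
step 6: θ'=7.3444 (R=2.0000) → pose (-3.5053, -3.0685, 7.3444)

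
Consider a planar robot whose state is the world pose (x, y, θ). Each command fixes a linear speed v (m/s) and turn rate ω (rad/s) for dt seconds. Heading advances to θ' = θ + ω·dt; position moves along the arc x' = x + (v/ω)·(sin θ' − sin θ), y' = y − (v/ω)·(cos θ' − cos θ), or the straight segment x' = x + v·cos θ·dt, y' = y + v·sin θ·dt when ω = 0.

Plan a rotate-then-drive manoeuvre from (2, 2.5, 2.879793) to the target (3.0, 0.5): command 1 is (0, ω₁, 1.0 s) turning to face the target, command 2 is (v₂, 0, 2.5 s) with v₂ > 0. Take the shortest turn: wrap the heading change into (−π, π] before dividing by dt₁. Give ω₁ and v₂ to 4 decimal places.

ω₁ = 2.2962, v₂ = 0.8944

heading to target = atan2(0.5−2.5, 3−2) = -1.1071
Δθ = wrap(-1.1071 − 2.8798) = 2.2962; ω₁ = Δθ/dt₁ = 2.2962
distance = √((3−2)² + (0.5−2.5)²) = 2.2361; v₂ = distance/dt₂ = 0.8944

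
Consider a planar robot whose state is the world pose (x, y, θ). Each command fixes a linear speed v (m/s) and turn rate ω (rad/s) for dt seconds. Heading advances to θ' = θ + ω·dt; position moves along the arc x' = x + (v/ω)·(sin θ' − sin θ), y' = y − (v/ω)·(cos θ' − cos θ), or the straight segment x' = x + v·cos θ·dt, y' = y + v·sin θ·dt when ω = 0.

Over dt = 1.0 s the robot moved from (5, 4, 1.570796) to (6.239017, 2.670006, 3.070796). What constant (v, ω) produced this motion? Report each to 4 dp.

v = -2.0000, ω = 1.5000

Δθ = 3.070796 − 1.570796 = 1.500000
ω = Δθ/dt = 1.500000/1.0 = 1.5000
R = −Δy/(cos θ' − cos θ) = -1.3333
v = R·ω = -1.3333·1.5000 = -2.0000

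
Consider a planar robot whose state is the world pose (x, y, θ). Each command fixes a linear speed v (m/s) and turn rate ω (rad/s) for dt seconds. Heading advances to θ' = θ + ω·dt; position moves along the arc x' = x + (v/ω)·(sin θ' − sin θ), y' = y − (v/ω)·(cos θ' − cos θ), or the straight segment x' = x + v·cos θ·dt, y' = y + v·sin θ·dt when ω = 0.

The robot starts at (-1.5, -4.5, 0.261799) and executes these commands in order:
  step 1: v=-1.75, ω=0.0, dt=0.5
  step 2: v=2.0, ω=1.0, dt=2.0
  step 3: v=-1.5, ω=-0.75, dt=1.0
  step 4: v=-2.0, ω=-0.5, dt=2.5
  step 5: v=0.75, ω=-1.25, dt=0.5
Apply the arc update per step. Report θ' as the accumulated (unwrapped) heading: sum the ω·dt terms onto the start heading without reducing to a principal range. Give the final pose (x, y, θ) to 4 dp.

step 1: θ'=0.2618 (straight) → pose (-2.3452, -4.7265, 0.2618)
step 2: θ'=2.2618 (R=2.0000) → pose (-1.3216, -1.5200, 2.2618)
step 3: θ'=1.5118 (R=2.0000) → pose (-0.8663, -2.9125, 1.5118)
step 4: θ'=0.2618 (R=4.0000) → pose (-3.8241, -6.5404, 0.2618)
step 5: θ'=-0.3632 (R=-0.6000) → pose (-3.4556, -6.5591, -0.3632)

(-3.4556, -6.5591, -0.3632)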